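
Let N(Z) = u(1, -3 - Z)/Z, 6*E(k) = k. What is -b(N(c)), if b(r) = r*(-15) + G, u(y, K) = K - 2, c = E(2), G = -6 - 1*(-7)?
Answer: -241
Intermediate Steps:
E(k) = k/6
G = 1 (G = -6 + 7 = 1)
c = ⅓ (c = (⅙)*2 = ⅓ ≈ 0.33333)
u(y, K) = -2 + K
N(Z) = (-5 - Z)/Z (N(Z) = (-2 + (-3 - Z))/Z = (-5 - Z)/Z)
b(r) = 1 - 15*r (b(r) = r*(-15) + 1 = -15*r + 1 = 1 - 15*r)
-b(N(c)) = -(1 - 15*(-5 - 1*⅓)/⅓) = -(1 - 45*(-5 - ⅓)) = -(1 - 45*(-16)/3) = -(1 - 15*(-16)) = -(1 + 240) = -1*241 = -241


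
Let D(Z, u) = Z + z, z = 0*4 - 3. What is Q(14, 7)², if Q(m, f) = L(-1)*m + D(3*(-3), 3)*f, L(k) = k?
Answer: 9604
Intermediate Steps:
z = -3 (z = 0 - 3 = -3)
D(Z, u) = -3 + Z (D(Z, u) = Z - 3 = -3 + Z)
Q(m, f) = -m - 12*f (Q(m, f) = -m + (-3 + 3*(-3))*f = -m + (-3 - 9)*f = -m - 12*f)
Q(14, 7)² = (-1*14 - 12*7)² = (-14 - 84)² = (-98)² = 9604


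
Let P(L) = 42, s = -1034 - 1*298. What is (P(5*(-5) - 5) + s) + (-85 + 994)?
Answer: -381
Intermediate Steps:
s = -1332 (s = -1034 - 298 = -1332)
(P(5*(-5) - 5) + s) + (-85 + 994) = (42 - 1332) + (-85 + 994) = -1290 + 909 = -381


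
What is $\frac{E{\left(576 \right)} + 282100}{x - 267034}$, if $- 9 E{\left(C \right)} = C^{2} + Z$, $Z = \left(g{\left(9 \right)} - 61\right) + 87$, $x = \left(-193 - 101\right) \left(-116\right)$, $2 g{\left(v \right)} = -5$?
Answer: $- \frac{4414201}{4192740} \approx -1.0528$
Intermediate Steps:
$g{\left(v \right)} = - \frac{5}{2}$ ($g{\left(v \right)} = \frac{1}{2} \left(-5\right) = - \frac{5}{2}$)
$x = 34104$ ($x = \left(-294\right) \left(-116\right) = 34104$)
$Z = \frac{47}{2}$ ($Z = \left(- \frac{5}{2} - 61\right) + 87 = - \frac{127}{2} + 87 = \frac{47}{2} \approx 23.5$)
$E{\left(C \right)} = - \frac{47}{18} - \frac{C^{2}}{9}$ ($E{\left(C \right)} = - \frac{C^{2} + \frac{47}{2}}{9} = - \frac{\frac{47}{2} + C^{2}}{9} = - \frac{47}{18} - \frac{C^{2}}{9}$)
$\frac{E{\left(576 \right)} + 282100}{x - 267034} = \frac{\left(- \frac{47}{18} - \frac{576^{2}}{9}\right) + 282100}{34104 - 267034} = \frac{\left(- \frac{47}{18} - 36864\right) + 282100}{-232930} = \left(\left(- \frac{47}{18} - 36864\right) + 282100\right) \left(- \frac{1}{232930}\right) = \left(- \frac{663599}{18} + 282100\right) \left(- \frac{1}{232930}\right) = \frac{4414201}{18} \left(- \frac{1}{232930}\right) = - \frac{4414201}{4192740}$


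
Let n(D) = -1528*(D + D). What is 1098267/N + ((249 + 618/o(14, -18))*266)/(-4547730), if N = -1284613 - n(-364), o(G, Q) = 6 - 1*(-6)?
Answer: -576246771679/1211210574090 ≈ -0.47576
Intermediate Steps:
o(G, Q) = 12 (o(G, Q) = 6 + 6 = 12)
n(D) = -3056*D
N = -2396997 (N = -1284613 - (-3056)*(-364) = -1284613 - 1*1112384 = -1284613 - 1112384 = -2396997)
1098267/N + ((249 + 618/o(14, -18))*266)/(-4547730) = 1098267/(-2396997) + ((249 + 618/12)*266)/(-4547730) = 1098267*(-1/2396997) + ((249 + 618*(1/12))*266)*(-1/4547730) = -366089/798999 + ((249 + 103/2)*266)*(-1/4547730) = -366089/798999 + ((601/2)*266)*(-1/4547730) = -366089/798999 + 79933*(-1/4547730) = -366089/798999 - 79933/4547730 = -576246771679/1211210574090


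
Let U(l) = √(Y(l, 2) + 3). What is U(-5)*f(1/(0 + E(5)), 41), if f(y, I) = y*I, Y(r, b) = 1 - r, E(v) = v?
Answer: 123/5 ≈ 24.600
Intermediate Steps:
U(l) = √(4 - l) (U(l) = √((1 - l) + 3) = √(4 - l))
f(y, I) = I*y
U(-5)*f(1/(0 + E(5)), 41) = √(4 - 1*(-5))*(41/(0 + 5)) = √(4 + 5)*(41/5) = √9*(41*(⅕)) = 3*(41/5) = 123/5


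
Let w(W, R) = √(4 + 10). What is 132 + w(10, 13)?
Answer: 132 + √14 ≈ 135.74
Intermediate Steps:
w(W, R) = √14
132 + w(10, 13) = 132 + √14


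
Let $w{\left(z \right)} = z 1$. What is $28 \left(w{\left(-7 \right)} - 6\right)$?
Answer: $-364$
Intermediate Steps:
$w{\left(z \right)} = z$
$28 \left(w{\left(-7 \right)} - 6\right) = 28 \left(-7 - 6\right) = 28 \left(-13\right) = -364$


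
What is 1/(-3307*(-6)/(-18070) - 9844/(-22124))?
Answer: -49972585/32637916 ≈ -1.5311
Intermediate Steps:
1/(-3307*(-6)/(-18070) - 9844/(-22124)) = 1/(19842*(-1/18070) - 9844*(-1/22124)) = 1/(-9921/9035 + 2461/5531) = 1/(-32637916/49972585) = -49972585/32637916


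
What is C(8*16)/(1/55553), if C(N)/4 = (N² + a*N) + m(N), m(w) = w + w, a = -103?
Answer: 767964672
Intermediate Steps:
m(w) = 2*w
C(N) = -404*N + 4*N² (C(N) = 4*((N² - 103*N) + 2*N) = 4*(N² - 101*N) = -404*N + 4*N²)
C(8*16)/(1/55553) = (4*(8*16)*(-101 + 8*16))/(1/55553) = (4*128*(-101 + 128))/(1/55553) = (4*128*27)*55553 = 13824*55553 = 767964672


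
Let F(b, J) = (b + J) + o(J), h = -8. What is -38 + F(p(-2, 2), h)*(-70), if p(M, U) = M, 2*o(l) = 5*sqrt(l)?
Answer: 662 - 350*I*sqrt(2) ≈ 662.0 - 494.97*I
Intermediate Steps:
o(l) = 5*sqrt(l)/2 (o(l) = (5*sqrt(l))/2 = 5*sqrt(l)/2)
F(b, J) = J + b + 5*sqrt(J)/2 (F(b, J) = (b + J) + 5*sqrt(J)/2 = (J + b) + 5*sqrt(J)/2 = J + b + 5*sqrt(J)/2)
-38 + F(p(-2, 2), h)*(-70) = -38 + (-8 - 2 + 5*sqrt(-8)/2)*(-70) = -38 + (-8 - 2 + 5*(2*I*sqrt(2))/2)*(-70) = -38 + (-8 - 2 + 5*I*sqrt(2))*(-70) = -38 + (-10 + 5*I*sqrt(2))*(-70) = -38 + (700 - 350*I*sqrt(2)) = 662 - 350*I*sqrt(2)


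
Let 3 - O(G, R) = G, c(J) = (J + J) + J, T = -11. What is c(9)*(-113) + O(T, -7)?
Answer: -3037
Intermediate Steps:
c(J) = 3*J (c(J) = 2*J + J = 3*J)
O(G, R) = 3 - G
c(9)*(-113) + O(T, -7) = (3*9)*(-113) + (3 - 1*(-11)) = 27*(-113) + (3 + 11) = -3051 + 14 = -3037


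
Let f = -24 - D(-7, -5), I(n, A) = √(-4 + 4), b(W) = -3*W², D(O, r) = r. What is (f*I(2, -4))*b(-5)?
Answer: 0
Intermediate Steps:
I(n, A) = 0 (I(n, A) = √0 = 0)
f = -19 (f = -24 - 1*(-5) = -24 + 5 = -19)
(f*I(2, -4))*b(-5) = (-19*0)*(-3*(-5)²) = 0*(-3*25) = 0*(-75) = 0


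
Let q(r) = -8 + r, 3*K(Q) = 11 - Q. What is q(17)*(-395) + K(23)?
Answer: -3559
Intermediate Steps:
K(Q) = 11/3 - Q/3 (K(Q) = (11 - Q)/3 = 11/3 - Q/3)
q(17)*(-395) + K(23) = (-8 + 17)*(-395) + (11/3 - ⅓*23) = 9*(-395) + (11/3 - 23/3) = -3555 - 4 = -3559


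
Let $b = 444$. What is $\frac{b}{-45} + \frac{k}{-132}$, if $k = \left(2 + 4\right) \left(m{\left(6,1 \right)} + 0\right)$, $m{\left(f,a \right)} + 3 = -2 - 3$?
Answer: $- \frac{1568}{165} \approx -9.503$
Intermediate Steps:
$m{\left(f,a \right)} = -8$ ($m{\left(f,a \right)} = -3 - 5 = -8$)
$k = -48$ ($k = \left(2 + 4\right) \left(-8 + 0\right) = 6 \left(-8\right) = -48$)
$\frac{b}{-45} + \frac{k}{-132} = \frac{444}{-45} - \frac{48}{-132} = 444 \left(- \frac{1}{45}\right) - - \frac{4}{11} = - \frac{148}{15} + \frac{4}{11} = - \frac{1568}{165}$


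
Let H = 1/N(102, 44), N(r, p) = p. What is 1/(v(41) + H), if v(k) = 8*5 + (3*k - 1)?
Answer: 44/7129 ≈ 0.0061720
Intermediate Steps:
H = 1/44 ≈ 0.022727
v(k) = 39 + 3*k (v(k) = 40 + (-1 + 3*k) = 39 + 3*k)
1/(v(41) + H) = 1/((39 + 3*41) + 1/44) = 1/((39 + 123) + 1/44) = 1/(162 + 1/44) = 1/(7129/44) = 44/7129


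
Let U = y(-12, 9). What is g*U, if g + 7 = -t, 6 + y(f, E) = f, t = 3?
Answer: 180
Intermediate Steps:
y(f, E) = -6 + f
U = -18 (U = -6 - 12 = -18)
g = -10 (g = -7 - 1*3 = -7 - 3 = -10)
g*U = -10*(-18) = 180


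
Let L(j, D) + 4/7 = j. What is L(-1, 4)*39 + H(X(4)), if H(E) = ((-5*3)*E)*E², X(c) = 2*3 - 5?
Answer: -534/7 ≈ -76.286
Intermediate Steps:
L(j, D) = -4/7 + j
X(c) = 1 (X(c) = 6 - 5 = 1)
H(E) = -15*E³ (H(E) = (-15*E)*E² = -15*E³)
L(-1, 4)*39 + H(X(4)) = (-4/7 - 1)*39 - 15*1³ = -11/7*39 - 15*1 = -429/7 - 15 = -534/7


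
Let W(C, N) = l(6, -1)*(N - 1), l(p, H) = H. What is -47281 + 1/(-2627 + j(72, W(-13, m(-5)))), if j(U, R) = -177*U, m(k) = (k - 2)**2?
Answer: -726756252/15371 ≈ -47281.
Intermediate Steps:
m(k) = (-2 + k)**2
W(C, N) = 1 - N (W(C, N) = -(N - 1) = -(-1 + N) = 1 - N)
-47281 + 1/(-2627 + j(72, W(-13, m(-5)))) = -47281 + 1/(-2627 - 177*72) = -47281 + 1/(-2627 - 12744) = -47281 + 1/(-15371) = -47281 - 1/15371 = -726756252/15371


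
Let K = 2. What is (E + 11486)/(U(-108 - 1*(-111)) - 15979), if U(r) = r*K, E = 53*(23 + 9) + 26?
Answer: -13208/15973 ≈ -0.82690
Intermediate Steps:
E = 1722 (E = 53*32 + 26 = 1696 + 26 = 1722)
U(r) = 2*r (U(r) = r*2 = 2*r)
(E + 11486)/(U(-108 - 1*(-111)) - 15979) = (1722 + 11486)/(2*(-108 - 1*(-111)) - 15979) = 13208/(2*(-108 + 111) - 15979) = 13208/(2*3 - 15979) = 13208/(6 - 15979) = 13208/(-15973) = 13208*(-1/15973) = -13208/15973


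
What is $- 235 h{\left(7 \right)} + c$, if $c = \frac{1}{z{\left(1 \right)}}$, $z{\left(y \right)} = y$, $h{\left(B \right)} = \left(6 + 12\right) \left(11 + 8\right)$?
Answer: $-80369$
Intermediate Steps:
$h{\left(B \right)} = 342$ ($h{\left(B \right)} = 18 \cdot 19 = 342$)
$c = 1$ ($c = 1^{-1} = 1$)
$- 235 h{\left(7 \right)} + c = \left(-235\right) 342 + 1 = -80370 + 1 = -80369$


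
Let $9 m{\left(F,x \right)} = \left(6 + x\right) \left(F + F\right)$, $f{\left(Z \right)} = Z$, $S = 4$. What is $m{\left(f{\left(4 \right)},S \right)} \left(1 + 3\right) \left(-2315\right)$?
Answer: $- \frac{740800}{9} \approx -82311.0$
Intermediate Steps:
$m{\left(F,x \right)} = \frac{2 F \left(6 + x\right)}{9}$ ($m{\left(F,x \right)} = \frac{\left(6 + x\right) \left(F + F\right)}{9} = \frac{\left(6 + x\right) 2 F}{9} = \frac{2 F \left(6 + x\right)}{9}$)
$m{\left(f{\left(4 \right)},S \right)} \left(1 + 3\right) \left(-2315\right) = \frac{2}{9} \cdot 4 \left(6 + 4\right) \left(1 + 3\right) \left(-2315\right) = \frac{2}{9} \cdot 4 \cdot 10 \cdot 4 \left(-2315\right) = \frac{80}{9} \cdot 4 \left(-2315\right) = \frac{320}{9} \left(-2315\right) = - \frac{740800}{9}$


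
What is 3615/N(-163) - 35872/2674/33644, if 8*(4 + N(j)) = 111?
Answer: 325219708204/888395053 ≈ 366.08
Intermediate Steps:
N(j) = 79/8 (N(j) = -4 + (1/8)*111 = -4 + 111/8 = 79/8)
3615/N(-163) - 35872/2674/33644 = 3615/(79/8) - 35872/2674/33644 = 3615*(8/79) - 35872*1/2674*(1/33644) = 28920/79 - 17936/1337*1/33644 = 28920/79 - 4484/11245507 = 325219708204/888395053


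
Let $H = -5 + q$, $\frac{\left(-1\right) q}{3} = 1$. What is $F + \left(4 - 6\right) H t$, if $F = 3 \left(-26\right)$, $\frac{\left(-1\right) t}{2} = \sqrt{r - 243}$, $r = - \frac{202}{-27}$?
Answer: $-78 - \frac{32 i \sqrt{19077}}{9} \approx -78.0 - 491.09 i$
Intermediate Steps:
$q = -3$ ($q = \left(-3\right) 1 = -3$)
$r = \frac{202}{27}$ ($r = \left(-202\right) \left(- \frac{1}{27}\right) = \frac{202}{27} \approx 7.4815$)
$H = -8$ ($H = -5 - 3 = -8$)
$t = - \frac{2 i \sqrt{19077}}{9}$ ($t = - 2 \sqrt{\frac{202}{27} - 243} = - 2 \sqrt{- \frac{6359}{27}} = - 2 \frac{i \sqrt{19077}}{9} = - \frac{2 i \sqrt{19077}}{9} \approx - 30.693 i$)
$F = -78$
$F + \left(4 - 6\right) H t = -78 + \left(4 - 6\right) \left(-8\right) \left(- \frac{2 i \sqrt{19077}}{9}\right) = -78 + \left(-2\right) \left(-8\right) \left(- \frac{2 i \sqrt{19077}}{9}\right) = -78 + 16 \left(- \frac{2 i \sqrt{19077}}{9}\right) = -78 - \frac{32 i \sqrt{19077}}{9}$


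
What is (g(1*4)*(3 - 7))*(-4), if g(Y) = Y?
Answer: 64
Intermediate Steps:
(g(1*4)*(3 - 7))*(-4) = ((1*4)*(3 - 7))*(-4) = (4*(-4))*(-4) = -16*(-4) = 64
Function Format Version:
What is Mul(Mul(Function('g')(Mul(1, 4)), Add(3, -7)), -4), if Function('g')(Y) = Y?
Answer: 64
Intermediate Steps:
Mul(Mul(Function('g')(Mul(1, 4)), Add(3, -7)), -4) = Mul(Mul(Mul(1, 4), Add(3, -7)), -4) = Mul(Mul(4, -4), -4) = Mul(-16, -4) = 64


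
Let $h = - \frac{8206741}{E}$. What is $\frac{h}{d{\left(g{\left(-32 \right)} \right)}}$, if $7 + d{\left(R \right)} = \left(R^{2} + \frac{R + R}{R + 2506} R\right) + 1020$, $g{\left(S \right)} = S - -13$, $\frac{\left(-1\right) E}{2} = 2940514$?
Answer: $\frac{20410164867}{20100530360080} \approx 0.0010154$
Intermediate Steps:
$E = -5881028$ ($E = \left(-2\right) 2940514 = -5881028$)
$g{\left(S \right)} = 13 + S$ ($g{\left(S \right)} = S + 13 = 13 + S$)
$d{\left(R \right)} = 1013 + R^{2} + \frac{2 R^{2}}{2506 + R}$ ($d{\left(R \right)} = -7 + \left(\left(R^{2} + \frac{R + R}{R + 2506} R\right) + 1020\right) = -7 + \left(\left(R^{2} + \frac{2 R}{2506 + R} R\right) + 1020\right) = -7 + \left(\left(R^{2} + \frac{2 R^{2}}{2506 + R}\right) + 1020\right) = -7 + \left(1020 + R^{2} + \frac{2 R^{2}}{2506 + R}\right) = 1013 + R^{2} + \frac{2 R^{2}}{2506 + R}$)
$h = \frac{8206741}{5881028}$ ($h = - \frac{8206741}{-5881028} = \left(-8206741\right) \left(- \frac{1}{5881028}\right) = \frac{8206741}{5881028} \approx 1.3955$)
$\frac{h}{d{\left(g{\left(-32 \right)} \right)}} = \frac{8206741}{5881028 \frac{2538578 + \left(13 - 32\right)^{3} + 1013 \left(13 - 32\right) + 2508 \left(13 - 32\right)^{2}}{2506 + \left(13 - 32\right)}} = \frac{8206741}{5881028 \frac{2538578 + \left(-19\right)^{3} + 1013 \left(-19\right) + 2508 \left(-19\right)^{2}}{2506 - 19}} = \frac{8206741}{5881028 \frac{2538578 - 6859 - 19247 + 2508 \cdot 361}{2487}} = \frac{8206741}{5881028 \frac{2538578 - 6859 - 19247 + 905388}{2487}} = \frac{8206741}{5881028 \cdot \frac{1}{2487} \cdot 3417860} = \frac{8206741}{5881028 \cdot \frac{3417860}{2487}} = \frac{8206741}{5881028} \cdot \frac{2487}{3417860} = \frac{20410164867}{20100530360080}$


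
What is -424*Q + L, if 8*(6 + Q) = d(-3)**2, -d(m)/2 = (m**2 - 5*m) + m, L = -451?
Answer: -91399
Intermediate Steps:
d(m) = -2*m**2 + 8*m (d(m) = -2*((m**2 - 5*m) + m) = -2*(m**2 - 4*m) = -2*m**2 + 8*m)
Q = 429/2 (Q = -6 + (2*(-3)*(4 - 1*(-3)))**2/8 = -6 + (2*(-3)*(4 + 3))**2/8 = -6 + (2*(-3)*7)**2/8 = -6 + (1/8)*(-42)**2 = -6 + (1/8)*1764 = -6 + 441/2 = 429/2 ≈ 214.50)
-424*Q + L = -424*429/2 - 451 = -90948 - 451 = -91399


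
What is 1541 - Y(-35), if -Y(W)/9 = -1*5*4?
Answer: 1361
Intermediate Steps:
Y(W) = 180 (Y(W) = -9*(-1*5)*4 = -(-45)*4 = -9*(-20) = 180)
1541 - Y(-35) = 1541 - 1*180 = 1541 - 180 = 1361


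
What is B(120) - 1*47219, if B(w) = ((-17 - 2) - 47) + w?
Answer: -47165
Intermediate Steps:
B(w) = -66 + w (B(w) = (-19 - 47) + w = -66 + w)
B(120) - 1*47219 = (-66 + 120) - 1*47219 = 54 - 47219 = -47165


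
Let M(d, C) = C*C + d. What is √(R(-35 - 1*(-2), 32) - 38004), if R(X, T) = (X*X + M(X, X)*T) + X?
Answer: 2*I*√789 ≈ 56.178*I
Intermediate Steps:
M(d, C) = d + C² (M(d, C) = C² + d = d + C²)
R(X, T) = X + X² + T*(X + X²) (R(X, T) = (X*X + (X + X²)*T) + X = (X² + T*(X + X²)) + X = X + X² + T*(X + X²))
√(R(-35 - 1*(-2), 32) - 38004) = √((-35 - 1*(-2))*(1 + (-35 - 1*(-2)) + 32*(1 + (-35 - 1*(-2)))) - 38004) = √((-35 + 2)*(1 + (-35 + 2) + 32*(1 + (-35 + 2))) - 38004) = √(-33*(1 - 33 + 32*(1 - 33)) - 38004) = √(-33*(1 - 33 + 32*(-32)) - 38004) = √(-33*(1 - 33 - 1024) - 38004) = √(-33*(-1056) - 38004) = √(34848 - 38004) = √(-3156) = 2*I*√789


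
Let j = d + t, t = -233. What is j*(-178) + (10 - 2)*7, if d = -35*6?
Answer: 78910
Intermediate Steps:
d = -210
j = -443 (j = -210 - 233 = -443)
j*(-178) + (10 - 2)*7 = -443*(-178) + (10 - 2)*7 = 78854 + 8*7 = 78854 + 56 = 78910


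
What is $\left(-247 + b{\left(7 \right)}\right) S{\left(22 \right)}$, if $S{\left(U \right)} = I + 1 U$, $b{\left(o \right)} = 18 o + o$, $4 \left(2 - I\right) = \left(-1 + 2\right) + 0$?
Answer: $- \frac{5415}{2} \approx -2707.5$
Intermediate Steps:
$I = \frac{7}{4}$ ($I = 2 - \frac{\left(-1 + 2\right) + 0}{4} = 2 - \frac{1 + 0}{4} = 2 - \frac{1}{4} = \frac{7}{4} \approx 1.75$)
$b{\left(o \right)} = 19 o$
$S{\left(U \right)} = \frac{7}{4} + U$ ($S{\left(U \right)} = \frac{7}{4} + 1 U = \frac{7}{4} + U$)
$\left(-247 + b{\left(7 \right)}\right) S{\left(22 \right)} = \left(-247 + 19 \cdot 7\right) \left(\frac{7}{4} + 22\right) = \left(-247 + 133\right) \frac{95}{4} = \left(-114\right) \frac{95}{4} = - \frac{5415}{2}$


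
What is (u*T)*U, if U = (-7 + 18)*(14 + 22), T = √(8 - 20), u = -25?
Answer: -19800*I*√3 ≈ -34295.0*I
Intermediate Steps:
T = 2*I*√3 (T = √(-12) = 2*I*√3 ≈ 3.4641*I)
U = 396 (U = 11*36 = 396)
(u*T)*U = -50*I*√3*396 = -19800*I*√3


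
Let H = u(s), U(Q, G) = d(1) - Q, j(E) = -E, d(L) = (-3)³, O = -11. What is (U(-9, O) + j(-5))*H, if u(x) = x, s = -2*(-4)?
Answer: -104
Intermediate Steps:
d(L) = -27
s = 8
U(Q, G) = -27 - Q
H = 8
(U(-9, O) + j(-5))*H = ((-27 - 1*(-9)) - 1*(-5))*8 = ((-27 + 9) + 5)*8 = (-18 + 5)*8 = -13*8 = -104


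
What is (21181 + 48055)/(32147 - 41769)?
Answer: -34618/4811 ≈ -7.1956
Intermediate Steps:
(21181 + 48055)/(32147 - 41769) = 69236/(-9622) = 69236*(-1/9622) = -34618/4811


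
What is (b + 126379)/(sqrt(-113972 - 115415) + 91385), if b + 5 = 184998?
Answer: 7113682555/2087861903 - 77843*I*sqrt(229387)/2087861903 ≈ 3.4072 - 0.017857*I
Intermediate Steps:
b = 184993 (b = -5 + 184998 = 184993)
(b + 126379)/(sqrt(-113972 - 115415) + 91385) = (184993 + 126379)/(sqrt(-113972 - 115415) + 91385) = 311372/(sqrt(-229387) + 91385) = 311372/(I*sqrt(229387) + 91385) = 311372/(91385 + I*sqrt(229387))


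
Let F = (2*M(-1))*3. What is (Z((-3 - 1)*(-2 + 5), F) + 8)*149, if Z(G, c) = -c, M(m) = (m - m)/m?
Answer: 1192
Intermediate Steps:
M(m) = 0 (M(m) = 0/m = 0)
F = 0 (F = (2*0)*3 = 0*3 = 0)
(Z((-3 - 1)*(-2 + 5), F) + 8)*149 = (-1*0 + 8)*149 = (0 + 8)*149 = 8*149 = 1192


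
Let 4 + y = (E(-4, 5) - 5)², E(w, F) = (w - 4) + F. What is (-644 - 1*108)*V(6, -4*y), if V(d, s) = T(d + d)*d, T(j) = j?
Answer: -54144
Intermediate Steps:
E(w, F) = -4 + F + w (E(w, F) = (-4 + w) + F = -4 + F + w)
y = 60 (y = -4 + ((-4 + 5 - 4) - 5)² = -4 + (-3 - 5)² = -4 + (-8)² = -4 + 64 = 60)
V(d, s) = 2*d² (V(d, s) = (d + d)*d = (2*d)*d = 2*d²)
(-644 - 1*108)*V(6, -4*y) = (-644 - 1*108)*(2*6²) = (-644 - 108)*(2*36) = -752*72 = -54144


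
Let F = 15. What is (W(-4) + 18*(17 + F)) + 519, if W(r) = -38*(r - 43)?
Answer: 2881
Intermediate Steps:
W(r) = 1634 - 38*r (W(r) = -38*(-43 + r) = 1634 - 38*r)
(W(-4) + 18*(17 + F)) + 519 = ((1634 - 38*(-4)) + 18*(17 + 15)) + 519 = ((1634 + 152) + 18*32) + 519 = (1786 + 576) + 519 = 2362 + 519 = 2881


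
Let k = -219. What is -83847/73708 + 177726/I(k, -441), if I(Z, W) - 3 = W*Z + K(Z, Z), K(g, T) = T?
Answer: 1673359849/2367574668 ≈ 0.70678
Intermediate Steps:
I(Z, W) = 3 + Z + W*Z (I(Z, W) = 3 + (W*Z + Z) = 3 + (Z + W*Z) = 3 + Z + W*Z)
-83847/73708 + 177726/I(k, -441) = -83847/73708 + 177726/(3 - 219 - 441*(-219)) = -83847*1/73708 + 177726/(3 - 219 + 96579) = -83847/73708 + 177726/96363 = -83847/73708 + 177726*(1/96363) = -83847/73708 + 59242/32121 = 1673359849/2367574668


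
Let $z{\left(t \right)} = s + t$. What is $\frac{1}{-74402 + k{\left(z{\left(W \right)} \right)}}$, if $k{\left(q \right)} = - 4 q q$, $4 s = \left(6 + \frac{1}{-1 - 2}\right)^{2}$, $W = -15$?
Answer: $- \frac{324}{24169249} \approx -1.3405 \cdot 10^{-5}$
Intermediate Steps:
$s = \frac{289}{36}$ ($s = \frac{\left(6 + \frac{1}{-1 - 2}\right)^{2}}{4} = \frac{\left(6 + \frac{1}{-3}\right)^{2}}{4} = \frac{\left(6 - \frac{1}{3}\right)^{2}}{4} = \frac{\left(\frac{17}{3}\right)^{2}}{4} = \frac{1}{4} \cdot \frac{289}{9} = \frac{289}{36} \approx 8.0278$)
$z{\left(t \right)} = \frac{289}{36} + t$
$k{\left(q \right)} = - 4 q^{2}$
$\frac{1}{-74402 + k{\left(z{\left(W \right)} \right)}} = \frac{1}{-74402 - 4 \left(\frac{289}{36} - 15\right)^{2}} = \frac{1}{-74402 - 4 \left(- \frac{251}{36}\right)^{2}} = \frac{1}{-74402 - \frac{63001}{324}} = \frac{1}{- \frac{24169249}{324}} = - \frac{324}{24169249}$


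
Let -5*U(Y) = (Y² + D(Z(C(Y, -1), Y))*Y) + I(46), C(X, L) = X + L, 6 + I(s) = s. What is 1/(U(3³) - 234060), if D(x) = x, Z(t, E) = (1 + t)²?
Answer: -5/1190752 ≈ -4.1990e-6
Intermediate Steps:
I(s) = -6 + s
C(X, L) = L + X
U(Y) = -8 - Y²/5 - Y³/5 (U(Y) = -((Y² + (1 + (-1 + Y))²*Y) + (-6 + 46))/5 = -((Y² + Y²*Y) + 40)/5 = -((Y² + Y³) + 40)/5 = -(40 + Y² + Y³)/5 = -8 - Y²/5 - Y³/5)
1/(U(3³) - 234060) = 1/((-8 - (3³)²/5 - (3³)³/5) - 234060) = 1/((-8 - ⅕*27² - ⅕*27³) - 234060) = 1/((-8 - ⅕*729 - ⅕*19683) - 234060) = 1/((-8 - 729/5 - 19683/5) - 234060) = 1/(-20452/5 - 234060) = 1/(-1190752/5) = -5/1190752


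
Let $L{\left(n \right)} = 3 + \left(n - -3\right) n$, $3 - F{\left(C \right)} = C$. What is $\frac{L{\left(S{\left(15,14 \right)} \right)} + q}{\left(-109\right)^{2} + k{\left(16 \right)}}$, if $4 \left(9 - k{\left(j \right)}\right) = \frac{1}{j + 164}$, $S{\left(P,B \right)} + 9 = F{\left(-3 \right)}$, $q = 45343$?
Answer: $\frac{32649120}{8560799} \approx 3.8138$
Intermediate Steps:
$F{\left(C \right)} = 3 - C$
$S{\left(P,B \right)} = -3$ ($S{\left(P,B \right)} = -9 + \left(3 - -3\right) = -9 + \left(3 + 3\right) = -9 + 6 = -3$)
$k{\left(j \right)} = 9 - \frac{1}{4 \left(164 + j\right)}$ ($k{\left(j \right)} = 9 - \frac{1}{4 \left(j + 164\right)} = 9 - \frac{1}{4 \left(164 + j\right)}$)
$L{\left(n \right)} = 3 + n \left(3 + n\right)$ ($L{\left(n \right)} = 3 + \left(n + 3\right) n = 3 + \left(3 + n\right) n = 3 + n \left(3 + n\right)$)
$\frac{L{\left(S{\left(15,14 \right)} \right)} + q}{\left(-109\right)^{2} + k{\left(16 \right)}} = \frac{\left(3 + \left(-3\right)^{2} + 3 \left(-3\right)\right) + 45343}{\left(-109\right)^{2} + \frac{5903 + 36 \cdot 16}{4 \left(164 + 16\right)}} = \frac{\left(3 + 9 - 9\right) + 45343}{11881 + \frac{5903 + 576}{4 \cdot 180}} = \frac{3 + 45343}{11881 + \frac{1}{4} \cdot \frac{1}{180} \cdot 6479} = \frac{45346}{11881 + \frac{6479}{720}} = \frac{45346}{\frac{8560799}{720}} = 45346 \cdot \frac{720}{8560799} = \frac{32649120}{8560799}$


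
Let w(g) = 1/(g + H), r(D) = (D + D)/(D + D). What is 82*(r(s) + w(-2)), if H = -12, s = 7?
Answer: 533/7 ≈ 76.143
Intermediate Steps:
r(D) = 1 (r(D) = (2*D)/((2*D)) = (2*D)*(1/(2*D)) = 1)
w(g) = 1/(-12 + g) (w(g) = 1/(g - 12) = 1/(-12 + g))
82*(r(s) + w(-2)) = 82*(1 + 1/(-12 - 2)) = 82*(1 + 1/(-14)) = 82*(1 - 1/14) = 82*(13/14) = 533/7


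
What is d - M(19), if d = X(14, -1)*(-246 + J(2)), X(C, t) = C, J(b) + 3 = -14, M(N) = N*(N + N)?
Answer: -4404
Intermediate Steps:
M(N) = 2*N**2 (M(N) = N*(2*N) = 2*N**2)
J(b) = -17 (J(b) = -3 - 14 = -17)
d = -3682 (d = 14*(-246 - 17) = 14*(-263) = -3682)
d - M(19) = -3682 - 2*19**2 = -3682 - 2*361 = -3682 - 1*722 = -3682 - 722 = -4404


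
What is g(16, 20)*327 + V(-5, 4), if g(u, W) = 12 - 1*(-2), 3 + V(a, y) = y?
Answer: 4579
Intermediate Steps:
V(a, y) = -3 + y
g(u, W) = 14 (g(u, W) = 12 + 2 = 14)
g(16, 20)*327 + V(-5, 4) = 14*327 + (-3 + 4) = 4578 + 1 = 4579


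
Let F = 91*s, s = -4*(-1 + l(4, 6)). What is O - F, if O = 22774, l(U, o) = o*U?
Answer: 31146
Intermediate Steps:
l(U, o) = U*o
s = -92 (s = -4*(-1 + 4*6) = -4*(-1 + 24) = -4*23 = -92)
F = -8372 (F = 91*(-92) = -8372)
O - F = 22774 - 1*(-8372) = 22774 + 8372 = 31146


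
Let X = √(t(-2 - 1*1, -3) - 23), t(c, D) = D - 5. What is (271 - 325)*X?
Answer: -54*I*√31 ≈ -300.66*I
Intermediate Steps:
t(c, D) = -5 + D
X = I*√31 (X = √((-5 - 3) - 23) = √(-8 - 23) = √(-31) = I*√31 ≈ 5.5678*I)
(271 - 325)*X = (271 - 325)*(I*√31) = -54*I*√31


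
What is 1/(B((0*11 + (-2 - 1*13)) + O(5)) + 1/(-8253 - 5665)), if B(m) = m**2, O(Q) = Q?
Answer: 13918/1391799 ≈ 0.010000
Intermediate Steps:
1/(B((0*11 + (-2 - 1*13)) + O(5)) + 1/(-8253 - 5665)) = 1/(((0*11 + (-2 - 1*13)) + 5)**2 + 1/(-8253 - 5665)) = 1/(((0 + (-2 - 13)) + 5)**2 + 1/(-13918)) = 1/(((0 - 15) + 5)**2 - 1/13918) = 1/((-15 + 5)**2 - 1/13918) = 1/((-10)**2 - 1/13918) = 1/(100 - 1/13918) = 1/(1391799/13918) = 13918/1391799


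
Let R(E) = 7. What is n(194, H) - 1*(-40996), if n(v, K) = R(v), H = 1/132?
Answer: 41003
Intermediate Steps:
H = 1/132 ≈ 0.0075758
n(v, K) = 7
n(194, H) - 1*(-40996) = 7 - 1*(-40996) = 7 + 40996 = 41003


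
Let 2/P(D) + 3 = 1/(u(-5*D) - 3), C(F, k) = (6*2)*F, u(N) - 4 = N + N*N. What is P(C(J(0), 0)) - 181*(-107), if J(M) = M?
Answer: 19366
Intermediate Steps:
u(N) = 4 + N + N² (u(N) = 4 + (N + N*N) = 4 + (N + N²) = 4 + N + N²)
C(F, k) = 12*F
P(D) = 2/(-3 + 1/(1 - 5*D + 25*D²)) (P(D) = 2/(-3 + 1/((4 - 5*D + (-5*D)²) - 3)) = 2/(-3 + 1/((4 - 5*D + 25*D²) - 3)) = 2/(-3 + 1/(1 - 5*D + 25*D²)))
P(C(J(0), 0)) - 181*(-107) = 2*(-1 - 25*(12*0)² + 5*(12*0))/(2 - 180*0 + 75*(12*0)²) - 181*(-107) = 2*(-1 - 25*0² + 5*0)/(2 - 15*0 + 75*0²) + 19367 = 2*(-1 - 25*0 + 0)/(2 + 0 + 75*0) + 19367 = 2*(-1 + 0 + 0)/(2 + 0 + 0) + 19367 = 2*(-1)/2 + 19367 = 2*(½)*(-1) + 19367 = -1 + 19367 = 19366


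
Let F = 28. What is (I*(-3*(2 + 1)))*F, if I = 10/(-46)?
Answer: 1260/23 ≈ 54.783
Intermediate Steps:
I = -5/23 (I = 10*(-1/46) = -5/23 ≈ -0.21739)
(I*(-3*(2 + 1)))*F = -(-15)*(2 + 1)/23*28 = -(-15)*3/23*28 = -5/23*(-9)*28 = (45/23)*28 = 1260/23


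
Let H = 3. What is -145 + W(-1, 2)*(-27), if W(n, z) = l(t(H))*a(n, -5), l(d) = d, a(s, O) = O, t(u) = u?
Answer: 260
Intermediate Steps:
W(n, z) = -15 (W(n, z) = 3*(-5) = -15)
-145 + W(-1, 2)*(-27) = -145 - 15*(-27) = -145 + 405 = 260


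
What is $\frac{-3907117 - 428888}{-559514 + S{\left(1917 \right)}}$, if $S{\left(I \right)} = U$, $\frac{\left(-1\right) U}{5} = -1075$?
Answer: $\frac{1445335}{184713} \approx 7.8248$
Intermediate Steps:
$U = 5375$ ($U = \left(-5\right) \left(-1075\right) = 5375$)
$S{\left(I \right)} = 5375$
$\frac{-3907117 - 428888}{-559514 + S{\left(1917 \right)}} = \frac{-3907117 - 428888}{-559514 + 5375} = - \frac{4336005}{-554139} = \left(-4336005\right) \left(- \frac{1}{554139}\right) = \frac{1445335}{184713}$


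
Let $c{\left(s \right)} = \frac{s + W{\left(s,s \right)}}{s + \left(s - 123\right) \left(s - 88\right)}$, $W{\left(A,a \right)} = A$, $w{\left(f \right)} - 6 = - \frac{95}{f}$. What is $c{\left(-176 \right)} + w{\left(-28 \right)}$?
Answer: $\frac{235273}{25060} \approx 9.3884$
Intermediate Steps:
$w{\left(f \right)} = 6 - \frac{95}{f}$
$c{\left(s \right)} = \frac{2 s}{s + \left(-123 + s\right) \left(-88 + s\right)}$ ($c{\left(s \right)} = \frac{s + s}{s + \left(s - 123\right) \left(s - 88\right)} = \frac{2 s}{s + \left(-123 + s\right) \left(-88 + s\right)}$)
$c{\left(-176 \right)} + w{\left(-28 \right)} = 2 \left(-176\right) \frac{1}{10824 + \left(-176\right)^{2} - -36960} + \left(6 - \frac{95}{-28}\right) = 2 \left(-176\right) \frac{1}{10824 + 30976 + 36960} + \left(6 - - \frac{95}{28}\right) = 2 \left(-176\right) \frac{1}{78760} + \left(6 + \frac{95}{28}\right) = 2 \left(-176\right) \frac{1}{78760} + \frac{263}{28} = - \frac{4}{895} + \frac{263}{28} = \frac{235273}{25060}$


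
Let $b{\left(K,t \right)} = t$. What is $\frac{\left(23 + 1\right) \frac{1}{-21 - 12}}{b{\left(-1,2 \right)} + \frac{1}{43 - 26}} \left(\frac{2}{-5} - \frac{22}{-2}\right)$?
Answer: $- \frac{7208}{1925} \approx -3.7444$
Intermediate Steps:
$\frac{\left(23 + 1\right) \frac{1}{-21 - 12}}{b{\left(-1,2 \right)} + \frac{1}{43 - 26}} \left(\frac{2}{-5} - \frac{22}{-2}\right) = \frac{\left(23 + 1\right) \frac{1}{-21 - 12}}{2 + \frac{1}{43 - 26}} \left(\frac{2}{-5} - \frac{22}{-2}\right) = \frac{24 \frac{1}{-33}}{2 + \frac{1}{17}} \left(2 \left(- \frac{1}{5}\right) - -11\right) = \frac{24 \left(- \frac{1}{33}\right)}{2 + \frac{1}{17}} \left(- \frac{2}{5} + 11\right) = \frac{1}{\frac{35}{17}} \left(- \frac{8}{11}\right) \frac{53}{5} = \frac{17}{35} \left(- \frac{8}{11}\right) \frac{53}{5} = \left(- \frac{136}{385}\right) \frac{53}{5} = - \frac{7208}{1925}$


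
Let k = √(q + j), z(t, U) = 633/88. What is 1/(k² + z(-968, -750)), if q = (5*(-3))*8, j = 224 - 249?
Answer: -88/12127 ≈ -0.0072565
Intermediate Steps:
j = -25
z(t, U) = 633/88 (z(t, U) = 633*(1/88) = 633/88)
q = -120 (q = -15*8 = -120)
k = I*√145 (k = √(-120 - 25) = √(-145) = I*√145 ≈ 12.042*I)
1/(k² + z(-968, -750)) = 1/((I*√145)² + 633/88) = 1/(-145 + 633/88) = 1/(-12127/88) = -88/12127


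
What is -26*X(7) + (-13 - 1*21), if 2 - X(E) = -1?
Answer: -112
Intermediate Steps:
X(E) = 3 (X(E) = 2 - 1*(-1) = 2 + 1 = 3)
-26*X(7) + (-13 - 1*21) = -26*3 + (-13 - 1*21) = -78 + (-13 - 21) = -78 - 34 = -112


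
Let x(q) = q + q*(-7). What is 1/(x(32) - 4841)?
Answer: -1/5033 ≈ -0.00019869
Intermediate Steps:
x(q) = -6*q (x(q) = q - 7*q = -6*q)
1/(x(32) - 4841) = 1/(-6*32 - 4841) = 1/(-192 - 4841) = 1/(-5033) = -1/5033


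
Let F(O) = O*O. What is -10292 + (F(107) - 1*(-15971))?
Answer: 17128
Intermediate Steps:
F(O) = O²
-10292 + (F(107) - 1*(-15971)) = -10292 + (107² - 1*(-15971)) = -10292 + (11449 + 15971) = -10292 + 27420 = 17128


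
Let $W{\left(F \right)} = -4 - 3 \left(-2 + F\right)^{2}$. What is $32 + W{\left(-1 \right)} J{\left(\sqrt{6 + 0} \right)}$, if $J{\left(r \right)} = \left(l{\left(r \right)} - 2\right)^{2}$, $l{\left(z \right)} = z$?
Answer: $-278 + 124 \sqrt{6} \approx 25.737$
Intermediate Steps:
$J{\left(r \right)} = \left(-2 + r\right)^{2}$ ($J{\left(r \right)} = \left(r - 2\right)^{2} = \left(-2 + r\right)^{2}$)
$32 + W{\left(-1 \right)} J{\left(\sqrt{6 + 0} \right)} = 32 + \left(-4 - 3 \left(-2 - 1\right)^{2}\right) \left(-2 + \sqrt{6 + 0}\right)^{2} = 32 + \left(-4 - 3 \left(-3\right)^{2}\right) \left(-2 + \sqrt{6}\right)^{2} = 32 + \left(-4 - 27\right) \left(-2 + \sqrt{6}\right)^{2} = 32 - 31 \left(-2 + \sqrt{6}\right)^{2}$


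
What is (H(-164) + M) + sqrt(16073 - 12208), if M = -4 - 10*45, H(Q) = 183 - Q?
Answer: -107 + sqrt(3865) ≈ -44.831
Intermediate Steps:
M = -454 (M = -4 - 450 = -454)
(H(-164) + M) + sqrt(16073 - 12208) = ((183 - 1*(-164)) - 454) + sqrt(16073 - 12208) = ((183 + 164) - 454) + sqrt(3865) = (347 - 454) + sqrt(3865) = -107 + sqrt(3865)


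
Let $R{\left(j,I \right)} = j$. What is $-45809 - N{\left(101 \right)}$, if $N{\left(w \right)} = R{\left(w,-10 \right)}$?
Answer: $-45910$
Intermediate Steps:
$N{\left(w \right)} = w$
$-45809 - N{\left(101 \right)} = -45809 - 101 = -45910$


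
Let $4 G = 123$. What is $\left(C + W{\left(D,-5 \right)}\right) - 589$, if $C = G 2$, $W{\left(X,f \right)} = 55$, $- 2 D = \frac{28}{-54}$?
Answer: $- \frac{945}{2} \approx -472.5$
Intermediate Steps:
$D = \frac{7}{27}$ ($D = - \frac{28 \frac{1}{-54}}{2} = - \frac{28 \left(- \frac{1}{54}\right)}{2} = \left(- \frac{1}{2}\right) \left(- \frac{14}{27}\right) = \frac{7}{27} \approx 0.25926$)
$G = \frac{123}{4}$ ($G = \frac{1}{4} \cdot 123 = \frac{123}{4} \approx 30.75$)
$C = \frac{123}{2}$ ($C = \frac{123}{4} \cdot 2 = \frac{123}{2} \approx 61.5$)
$\left(C + W{\left(D,-5 \right)}\right) - 589 = \left(\frac{123}{2} + 55\right) - 589 = \frac{233}{2} - 589 = - \frac{945}{2}$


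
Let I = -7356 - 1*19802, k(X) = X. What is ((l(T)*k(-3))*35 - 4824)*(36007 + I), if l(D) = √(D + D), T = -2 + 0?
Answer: -42687576 - 1858290*I ≈ -4.2688e+7 - 1.8583e+6*I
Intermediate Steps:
T = -2
l(D) = √2*√D (l(D) = √(2*D) = √2*√D)
I = -27158 (I = -7356 - 19802 = -27158)
((l(T)*k(-3))*35 - 4824)*(36007 + I) = (((√2*√(-2))*(-3))*35 - 4824)*(36007 - 27158) = (((√2*(I*√2))*(-3))*35 - 4824)*8849 = (((2*I)*(-3))*35 - 4824)*8849 = (-6*I*35 - 4824)*8849 = (-210*I - 4824)*8849 = (-4824 - 210*I)*8849 = -42687576 - 1858290*I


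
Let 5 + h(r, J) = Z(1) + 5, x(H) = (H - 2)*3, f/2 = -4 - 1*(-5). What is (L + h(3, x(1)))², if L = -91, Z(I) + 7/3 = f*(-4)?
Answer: 92416/9 ≈ 10268.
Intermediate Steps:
f = 2 (f = 2*(-4 - 1*(-5)) = 2*(-4 + 5) = 2*1 = 2)
Z(I) = -31/3 (Z(I) = -7/3 + 2*(-4) = -7/3 - 8 = -31/3)
x(H) = -6 + 3*H (x(H) = (-2 + H)*3 = -6 + 3*H)
h(r, J) = -31/3 (h(r, J) = -5 + (-31/3 + 5) = -5 - 16/3 = -31/3)
(L + h(3, x(1)))² = (-91 - 31/3)² = (-304/3)² = 92416/9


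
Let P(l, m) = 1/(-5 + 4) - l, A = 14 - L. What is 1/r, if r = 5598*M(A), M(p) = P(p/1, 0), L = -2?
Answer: -1/95166 ≈ -1.0508e-5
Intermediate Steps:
A = 16 (A = 14 - 1*(-2) = 14 + 2 = 16)
P(l, m) = -1 - l (P(l, m) = 1/(-1) - l = -1 - l)
M(p) = -1 - p (M(p) = -1 - p/1 = -1 - p)
r = -95166 (r = 5598*(-1 - 1*16) = 5598*(-1 - 16) = 5598*(-17) = -95166)
1/r = 1/(-95166) = -1/95166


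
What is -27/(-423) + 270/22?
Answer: 6378/517 ≈ 12.337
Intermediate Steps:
-27/(-423) + 270/22 = -27*(-1/423) + 270*(1/22) = 3/47 + 135/11 = 6378/517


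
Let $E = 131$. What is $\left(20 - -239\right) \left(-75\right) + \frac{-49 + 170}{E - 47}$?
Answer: $- \frac{1631579}{84} \approx -19424.0$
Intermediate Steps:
$\left(20 - -239\right) \left(-75\right) + \frac{-49 + 170}{E - 47} = \left(20 - -239\right) \left(-75\right) + \frac{-49 + 170}{131 - 47} = \left(20 + 239\right) \left(-75\right) + \frac{121}{84} = 259 \left(-75\right) + 121 \cdot \frac{1}{84} = -19425 + \frac{121}{84} = - \frac{1631579}{84}$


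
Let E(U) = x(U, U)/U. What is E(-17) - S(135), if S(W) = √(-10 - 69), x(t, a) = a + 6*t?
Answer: 7 - I*√79 ≈ 7.0 - 8.8882*I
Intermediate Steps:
E(U) = 7 (E(U) = (U + 6*U)/U = (7*U)/U = 7)
S(W) = I*√79 (S(W) = √(-79) = I*√79)
E(-17) - S(135) = 7 - I*√79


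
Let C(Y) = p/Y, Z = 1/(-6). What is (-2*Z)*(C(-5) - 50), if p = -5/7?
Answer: -349/21 ≈ -16.619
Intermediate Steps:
Z = -1/6 ≈ -0.16667
p = -5/7 (p = -5*1/7 = -5/7 ≈ -0.71429)
C(Y) = -5/(7*Y)
(-2*Z)*(C(-5) - 50) = (-2*(-1/6))*(-5/7/(-5) - 50) = (-5/7*(-1/5) - 50)/3 = (1/7 - 50)/3 = (1/3)*(-349/7) = -349/21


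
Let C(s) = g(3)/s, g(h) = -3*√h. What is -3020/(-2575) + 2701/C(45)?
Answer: 604/515 - 13505*√3 ≈ -23390.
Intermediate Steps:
C(s) = -3*√3/s (C(s) = (-3*√3)/s = -3*√3/s)
-3020/(-2575) + 2701/C(45) = -3020/(-2575) + 2701/((-3*√3/45)) = -3020*(-1/2575) + 2701/((-3*√3*1/45)) = 604/515 + 2701/((-√3/15)) = 604/515 + 2701*(-5*√3) = 604/515 - 13505*√3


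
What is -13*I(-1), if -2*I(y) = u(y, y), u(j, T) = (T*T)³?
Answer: 13/2 ≈ 6.5000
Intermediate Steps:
u(j, T) = T⁶ (u(j, T) = (T²)³ = T⁶)
I(y) = -y⁶/2
-13*I(-1) = -(-13)*(-1)⁶/2 = -(-13)/2 = -13*(-½) = 13/2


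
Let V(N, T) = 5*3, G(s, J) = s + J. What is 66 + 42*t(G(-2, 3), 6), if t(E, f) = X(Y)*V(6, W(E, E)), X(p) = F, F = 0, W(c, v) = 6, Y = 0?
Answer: 66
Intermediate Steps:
G(s, J) = J + s
V(N, T) = 15
X(p) = 0
t(E, f) = 0 (t(E, f) = 0*15 = 0)
66 + 42*t(G(-2, 3), 6) = 66 + 42*0 = 66 + 0 = 66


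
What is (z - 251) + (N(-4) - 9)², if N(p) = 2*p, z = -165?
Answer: -127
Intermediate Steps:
(z - 251) + (N(-4) - 9)² = (-165 - 251) + (2*(-4) - 9)² = -416 + (-8 - 9)² = -416 + (-17)² = -416 + 289 = -127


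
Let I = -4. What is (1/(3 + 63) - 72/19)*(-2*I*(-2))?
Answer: 37864/627 ≈ 60.389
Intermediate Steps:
(1/(3 + 63) - 72/19)*(-2*I*(-2)) = (1/(3 + 63) - 72/19)*(-2*(-4)*(-2)) = (1/66 - 72*1/19)*(8*(-2)) = (1/66 - 72/19)*(-16) = -4733/1254*(-16) = 37864/627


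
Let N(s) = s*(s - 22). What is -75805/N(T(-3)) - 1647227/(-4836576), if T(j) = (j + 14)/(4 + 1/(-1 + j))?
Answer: 10314246691571/7607934048 ≈ 1355.7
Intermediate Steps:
T(j) = (14 + j)/(4 + 1/(-1 + j))
N(s) = s*(-22 + s)
-75805/N(T(-3)) - 1647227/(-4836576) = -75805*(-3 + 4*(-3))/((-22 + (-14 + (-3)² + 13*(-3))/(-3 + 4*(-3)))*(-14 + (-3)² + 13*(-3))) - 1647227/(-4836576) = -75805*(-3 - 12)/((-22 + (-14 + 9 - 39)/(-3 - 12))*(-14 + 9 - 39)) - 1647227*(-1/4836576) = -75805*15/(44*(-22 - 44/(-15))) + 1647227/4836576 = -75805*15/(44*(-22 - 1/15*(-44))) + 1647227/4836576 = -75805*15/(44*(-22 + 44/15)) + 1647227/4836576 = -75805/((44/15)*(-286/15)) + 1647227/4836576 = -75805/(-12584/225) + 1647227/4836576 = -75805*(-225/12584) + 1647227/4836576 = 17056125/12584 + 1647227/4836576 = 10314246691571/7607934048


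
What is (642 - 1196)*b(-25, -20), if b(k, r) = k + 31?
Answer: -3324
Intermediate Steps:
b(k, r) = 31 + k
(642 - 1196)*b(-25, -20) = (642 - 1196)*(31 - 25) = -554*6 = -3324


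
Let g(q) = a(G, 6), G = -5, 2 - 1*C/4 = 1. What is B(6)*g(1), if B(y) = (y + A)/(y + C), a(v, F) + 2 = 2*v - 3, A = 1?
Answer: -21/2 ≈ -10.500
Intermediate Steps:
C = 4 (C = 8 - 4*1 = 8 - 4 = 4)
a(v, F) = -5 + 2*v (a(v, F) = -2 + (2*v - 3) = -2 + (-3 + 2*v) = -5 + 2*v)
g(q) = -15 (g(q) = -5 + 2*(-5) = -5 - 10 = -15)
B(y) = (1 + y)/(4 + y) (B(y) = (y + 1)/(y + 4) = (1 + y)/(4 + y))
B(6)*g(1) = ((1 + 6)/(4 + 6))*(-15) = (7/10)*(-15) = -21/2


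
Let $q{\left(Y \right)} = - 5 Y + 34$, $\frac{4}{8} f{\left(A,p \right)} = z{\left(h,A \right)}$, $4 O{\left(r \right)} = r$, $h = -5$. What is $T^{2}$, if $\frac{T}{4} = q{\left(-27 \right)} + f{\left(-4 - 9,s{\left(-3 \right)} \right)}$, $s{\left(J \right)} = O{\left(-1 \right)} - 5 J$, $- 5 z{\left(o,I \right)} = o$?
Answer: $467856$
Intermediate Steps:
$O{\left(r \right)} = \frac{r}{4}$
$z{\left(o,I \right)} = - \frac{o}{5}$
$s{\left(J \right)} = - \frac{1}{4} - 5 J$ ($s{\left(J \right)} = \frac{1}{4} \left(-1\right) - 5 J = - \frac{1}{4} - 5 J$)
$f{\left(A,p \right)} = 2$ ($f{\left(A,p \right)} = 2 \left(\left(- \frac{1}{5}\right) \left(-5\right)\right) = 2 \cdot 1 = 2$)
$q{\left(Y \right)} = 34 - 5 Y$
$T = 684$ ($T = 4 \left(\left(34 - -135\right) + 2\right) = 4 \left(\left(34 + 135\right) + 2\right) = 4 \left(169 + 2\right) = 4 \cdot 171 = 684$)
$T^{2} = 684^{2} = 467856$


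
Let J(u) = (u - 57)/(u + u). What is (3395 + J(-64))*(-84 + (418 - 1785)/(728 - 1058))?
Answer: -11455148393/42240 ≈ -2.7119e+5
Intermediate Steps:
J(u) = (-57 + u)/(2*u) (J(u) = (-57 + u)/((2*u)) = (-57 + u)*(1/(2*u)) = (-57 + u)/(2*u))
(3395 + J(-64))*(-84 + (418 - 1785)/(728 - 1058)) = (3395 + (½)*(-57 - 64)/(-64))*(-84 + (418 - 1785)/(728 - 1058)) = (3395 + (½)*(-1/64)*(-121))*(-84 - 1367/(-330)) = (3395 + 121/128)*(-84 - 1367*(-1/330)) = 434681*(-84 + 1367/330)/128 = (434681/128)*(-26353/330) = -11455148393/42240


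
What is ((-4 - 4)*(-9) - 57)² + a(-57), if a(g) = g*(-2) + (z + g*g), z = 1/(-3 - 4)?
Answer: 25115/7 ≈ 3587.9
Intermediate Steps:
z = -⅐ (z = 1/(-7) = -⅐ ≈ -0.14286)
a(g) = -⅐ + g² - 2*g (a(g) = g*(-2) + (-⅐ + g*g) = -2*g + (-⅐ + g²) = -⅐ + g² - 2*g)
((-4 - 4)*(-9) - 57)² + a(-57) = ((-4 - 4)*(-9) - 57)² + (-⅐ + (-57)² - 2*(-57)) = (-8*(-9) - 57)² + (-⅐ + 3249 + 114) = (72 - 57)² + 23540/7 = 15² + 23540/7 = 225 + 23540/7 = 25115/7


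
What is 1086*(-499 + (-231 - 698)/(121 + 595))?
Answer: -194509659/358 ≈ -5.4332e+5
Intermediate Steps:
1086*(-499 + (-231 - 698)/(121 + 595)) = 1086*(-499 - 929/716) = 1086*(-358213/716) = -194509659/358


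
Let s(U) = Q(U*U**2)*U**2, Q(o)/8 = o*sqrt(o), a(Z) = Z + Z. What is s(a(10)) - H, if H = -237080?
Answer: 237080 + 1024000000*sqrt(5) ≈ 2.2900e+9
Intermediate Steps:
a(Z) = 2*Z
Q(o) = 8*o**(3/2) (Q(o) = 8*(o*sqrt(o)) = 8*o**(3/2))
s(U) = 8*U**2*(U**3)**(3/2) (s(U) = (8*(U*U**2)**(3/2))*U**2 = (8*(U**3)**(3/2))*U**2 = 8*U**2*(U**3)**(3/2))
s(a(10)) - H = 8*(2*10)**2*((2*10)**3)**(3/2) - 1*(-237080) = 8*20**2*(20**3)**(3/2) + 237080 = 8*400*8000**(3/2) + 237080 = 8*400*(320000*sqrt(5)) + 237080 = 1024000000*sqrt(5) + 237080 = 237080 + 1024000000*sqrt(5)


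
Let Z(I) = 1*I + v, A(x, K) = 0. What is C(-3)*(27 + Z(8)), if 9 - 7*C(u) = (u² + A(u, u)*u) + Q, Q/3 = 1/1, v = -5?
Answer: -90/7 ≈ -12.857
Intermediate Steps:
Q = 3 (Q = 3/1 = 3*1 = 3)
C(u) = 6/7 - u²/7 (C(u) = 9/7 - ((u² + 0*u) + 3)/7 = 9/7 - ((u² + 0) + 3)/7 = 9/7 - (u² + 3)/7 = 9/7 - (3 + u²)/7 = 9/7 + (-3/7 - u²/7) = 6/7 - u²/7)
Z(I) = -5 + I (Z(I) = 1*I - 5 = I - 5 = -5 + I)
C(-3)*(27 + Z(8)) = (6/7 - ⅐*(-3)²)*(27 + (-5 + 8)) = (6/7 - ⅐*9)*(27 + 3) = (6/7 - 9/7)*30 = -3/7*30 = -90/7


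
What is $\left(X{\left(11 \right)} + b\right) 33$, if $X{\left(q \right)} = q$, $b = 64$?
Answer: $2475$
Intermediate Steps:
$\left(X{\left(11 \right)} + b\right) 33 = \left(11 + 64\right) 33 = 75 \cdot 33 = 2475$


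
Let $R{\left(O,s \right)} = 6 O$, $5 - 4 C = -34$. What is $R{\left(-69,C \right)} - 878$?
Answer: $-1292$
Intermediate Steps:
$C = \frac{39}{4}$ ($C = \frac{5}{4} - - \frac{17}{2} = \frac{5}{4} + \frac{17}{2} = \frac{39}{4} \approx 9.75$)
$R{\left(-69,C \right)} - 878 = 6 \left(-69\right) - 878 = -414 - 878 = -1292$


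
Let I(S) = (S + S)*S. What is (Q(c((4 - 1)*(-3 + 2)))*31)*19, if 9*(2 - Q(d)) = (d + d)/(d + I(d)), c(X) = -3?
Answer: 54188/45 ≈ 1204.2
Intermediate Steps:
I(S) = 2*S² (I(S) = (2*S)*S = 2*S²)
Q(d) = 2 - 2*d/(9*(d + 2*d²)) (Q(d) = 2 - (d + d)/(9*(d + 2*d²)) = 2 - 2*d/(9*(d + 2*d²)))
(Q(c((4 - 1)*(-3 + 2)))*31)*19 = ((4*(4 + 9*(-3))/(9*(1 + 2*(-3))))*31)*19 = ((4*(4 - 27)/(9*(1 - 6)))*31)*19 = (((4/9)*(-23)/(-5))*31)*19 = (((4/9)*(-⅕)*(-23))*31)*19 = ((92/45)*31)*19 = (2852/45)*19 = 54188/45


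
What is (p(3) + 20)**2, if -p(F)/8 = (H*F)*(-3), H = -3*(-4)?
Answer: 781456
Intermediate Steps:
H = 12
p(F) = 288*F (p(F) = -8*12*F*(-3) = -(-288)*F = 288*F)
(p(3) + 20)**2 = (288*3 + 20)**2 = (864 + 20)**2 = 884**2 = 781456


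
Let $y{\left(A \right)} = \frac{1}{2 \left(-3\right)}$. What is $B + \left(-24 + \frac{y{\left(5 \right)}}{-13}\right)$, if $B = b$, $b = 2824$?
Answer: $\frac{218401}{78} \approx 2800.0$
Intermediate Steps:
$B = 2824$
$y{\left(A \right)} = - \frac{1}{6}$ ($y{\left(A \right)} = \frac{1}{-6} = - \frac{1}{6}$)
$B + \left(-24 + \frac{y{\left(5 \right)}}{-13}\right) = 2824 - \left(24 - \frac{1}{-13} \left(- \frac{1}{6}\right)\right) = 2824 - \frac{1871}{78} = \frac{218401}{78}$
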